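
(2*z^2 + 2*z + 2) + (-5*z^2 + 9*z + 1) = -3*z^2 + 11*z + 3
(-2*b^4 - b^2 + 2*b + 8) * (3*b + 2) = -6*b^5 - 4*b^4 - 3*b^3 + 4*b^2 + 28*b + 16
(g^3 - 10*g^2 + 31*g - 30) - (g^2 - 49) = g^3 - 11*g^2 + 31*g + 19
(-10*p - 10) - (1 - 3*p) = -7*p - 11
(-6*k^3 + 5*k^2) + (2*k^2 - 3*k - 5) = -6*k^3 + 7*k^2 - 3*k - 5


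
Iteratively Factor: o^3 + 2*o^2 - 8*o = (o - 2)*(o^2 + 4*o) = (o - 2)*(o + 4)*(o)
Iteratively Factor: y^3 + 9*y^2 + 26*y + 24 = (y + 3)*(y^2 + 6*y + 8) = (y + 2)*(y + 3)*(y + 4)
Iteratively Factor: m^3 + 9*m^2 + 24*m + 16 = (m + 1)*(m^2 + 8*m + 16) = (m + 1)*(m + 4)*(m + 4)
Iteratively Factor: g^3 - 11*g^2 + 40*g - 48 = (g - 4)*(g^2 - 7*g + 12) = (g - 4)*(g - 3)*(g - 4)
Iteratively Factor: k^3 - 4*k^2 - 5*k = (k - 5)*(k^2 + k) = k*(k - 5)*(k + 1)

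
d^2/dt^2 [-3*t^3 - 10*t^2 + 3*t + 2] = -18*t - 20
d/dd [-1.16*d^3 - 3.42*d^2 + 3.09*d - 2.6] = -3.48*d^2 - 6.84*d + 3.09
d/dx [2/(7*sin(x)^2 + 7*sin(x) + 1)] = -14*(2*sin(x) + 1)*cos(x)/(7*sin(x)^2 + 7*sin(x) + 1)^2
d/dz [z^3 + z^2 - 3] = z*(3*z + 2)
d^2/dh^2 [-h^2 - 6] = -2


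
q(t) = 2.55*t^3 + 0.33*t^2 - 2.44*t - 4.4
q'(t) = 7.65*t^2 + 0.66*t - 2.44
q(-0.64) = -3.37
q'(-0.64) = 0.27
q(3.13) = 69.39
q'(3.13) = 74.57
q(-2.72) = -46.64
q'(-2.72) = 52.36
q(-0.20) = -3.92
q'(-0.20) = -2.27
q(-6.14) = -567.24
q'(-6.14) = 281.91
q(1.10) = -3.29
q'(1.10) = 7.54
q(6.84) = 810.38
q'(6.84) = 359.98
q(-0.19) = -3.94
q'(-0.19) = -2.29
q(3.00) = 60.10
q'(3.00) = 68.39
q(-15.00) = -8499.80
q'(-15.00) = 1708.91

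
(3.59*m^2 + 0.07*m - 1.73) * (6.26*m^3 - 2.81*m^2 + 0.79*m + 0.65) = 22.4734*m^5 - 9.6497*m^4 - 8.1904*m^3 + 7.2501*m^2 - 1.3212*m - 1.1245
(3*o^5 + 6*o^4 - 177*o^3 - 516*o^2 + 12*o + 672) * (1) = 3*o^5 + 6*o^4 - 177*o^3 - 516*o^2 + 12*o + 672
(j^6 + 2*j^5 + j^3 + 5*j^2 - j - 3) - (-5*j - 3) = j^6 + 2*j^5 + j^3 + 5*j^2 + 4*j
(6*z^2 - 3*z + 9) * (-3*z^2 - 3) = -18*z^4 + 9*z^3 - 45*z^2 + 9*z - 27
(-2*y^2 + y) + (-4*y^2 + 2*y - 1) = -6*y^2 + 3*y - 1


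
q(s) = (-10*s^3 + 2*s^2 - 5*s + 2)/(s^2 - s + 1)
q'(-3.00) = -9.44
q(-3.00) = 23.46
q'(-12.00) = -9.97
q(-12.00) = 112.29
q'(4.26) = -10.11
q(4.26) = -50.79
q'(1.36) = -16.60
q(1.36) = -17.63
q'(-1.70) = -8.41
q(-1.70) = 11.70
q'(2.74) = -10.76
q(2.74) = -35.09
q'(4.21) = -10.11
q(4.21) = -50.28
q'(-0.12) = -2.66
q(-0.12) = 2.33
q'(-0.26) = -2.96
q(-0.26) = 2.72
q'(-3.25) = -9.53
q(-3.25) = 25.83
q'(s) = (1 - 2*s)*(-10*s^3 + 2*s^2 - 5*s + 2)/(s^2 - s + 1)^2 + (-30*s^2 + 4*s - 5)/(s^2 - s + 1)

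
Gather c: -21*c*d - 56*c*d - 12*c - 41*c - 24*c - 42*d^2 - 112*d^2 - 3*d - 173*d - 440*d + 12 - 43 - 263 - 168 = c*(-77*d - 77) - 154*d^2 - 616*d - 462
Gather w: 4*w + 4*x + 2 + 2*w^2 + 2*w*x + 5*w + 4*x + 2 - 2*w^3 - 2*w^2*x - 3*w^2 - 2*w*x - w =-2*w^3 + w^2*(-2*x - 1) + 8*w + 8*x + 4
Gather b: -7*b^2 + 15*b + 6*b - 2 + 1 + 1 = -7*b^2 + 21*b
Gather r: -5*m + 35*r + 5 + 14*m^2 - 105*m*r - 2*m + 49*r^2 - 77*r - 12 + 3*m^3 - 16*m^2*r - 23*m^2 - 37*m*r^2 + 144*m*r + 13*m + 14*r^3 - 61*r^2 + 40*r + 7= 3*m^3 - 9*m^2 + 6*m + 14*r^3 + r^2*(-37*m - 12) + r*(-16*m^2 + 39*m - 2)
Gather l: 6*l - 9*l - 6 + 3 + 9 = 6 - 3*l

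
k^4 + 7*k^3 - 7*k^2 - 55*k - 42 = (k - 3)*(k + 1)*(k + 2)*(k + 7)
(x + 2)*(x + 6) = x^2 + 8*x + 12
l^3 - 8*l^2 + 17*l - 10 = (l - 5)*(l - 2)*(l - 1)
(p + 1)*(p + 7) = p^2 + 8*p + 7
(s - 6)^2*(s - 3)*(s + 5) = s^4 - 10*s^3 - 3*s^2 + 252*s - 540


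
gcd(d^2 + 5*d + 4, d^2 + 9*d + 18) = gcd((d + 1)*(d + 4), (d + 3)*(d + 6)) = 1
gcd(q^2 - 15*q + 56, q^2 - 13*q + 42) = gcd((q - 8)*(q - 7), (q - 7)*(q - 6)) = q - 7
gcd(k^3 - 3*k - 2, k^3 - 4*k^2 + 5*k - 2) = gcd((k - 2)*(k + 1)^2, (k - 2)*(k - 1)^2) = k - 2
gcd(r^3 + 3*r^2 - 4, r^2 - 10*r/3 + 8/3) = 1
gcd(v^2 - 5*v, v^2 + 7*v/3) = v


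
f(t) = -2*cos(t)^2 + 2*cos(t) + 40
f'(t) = 4*sin(t)*cos(t) - 2*sin(t)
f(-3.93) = 37.60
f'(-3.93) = -3.42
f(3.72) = 36.92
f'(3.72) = 2.92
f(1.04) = 40.50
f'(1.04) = 0.02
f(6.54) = 40.06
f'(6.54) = 0.47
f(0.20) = 40.04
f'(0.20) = 0.38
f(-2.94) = 36.12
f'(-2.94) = 1.19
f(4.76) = 40.09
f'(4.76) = 1.81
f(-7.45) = 40.48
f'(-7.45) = 0.39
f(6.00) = 40.08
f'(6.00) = -0.51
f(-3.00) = 36.06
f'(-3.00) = 0.84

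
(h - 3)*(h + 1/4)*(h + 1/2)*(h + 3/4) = h^4 - 3*h^3/2 - 61*h^2/16 - 63*h/32 - 9/32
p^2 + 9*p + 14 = (p + 2)*(p + 7)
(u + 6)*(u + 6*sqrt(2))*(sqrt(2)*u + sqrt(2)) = sqrt(2)*u^3 + 7*sqrt(2)*u^2 + 12*u^2 + 6*sqrt(2)*u + 84*u + 72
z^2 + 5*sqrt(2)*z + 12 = (z + 2*sqrt(2))*(z + 3*sqrt(2))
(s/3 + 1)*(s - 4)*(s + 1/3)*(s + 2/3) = s^4/3 - 115*s^2/27 - 110*s/27 - 8/9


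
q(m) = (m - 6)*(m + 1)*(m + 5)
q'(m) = (m - 6)*(m + 1) + (m - 6)*(m + 5) + (m + 1)*(m + 5)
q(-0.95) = -1.41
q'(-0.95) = -28.29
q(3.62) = -94.78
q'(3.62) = 8.31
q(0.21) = -36.50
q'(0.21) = -30.87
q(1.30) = -68.10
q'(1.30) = -25.93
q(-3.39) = 36.13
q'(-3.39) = 3.48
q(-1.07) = 1.94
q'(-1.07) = -27.57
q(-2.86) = 35.27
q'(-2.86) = -6.46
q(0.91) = -57.46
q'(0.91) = -28.52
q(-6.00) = -60.00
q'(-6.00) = 77.00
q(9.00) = 420.00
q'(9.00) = 212.00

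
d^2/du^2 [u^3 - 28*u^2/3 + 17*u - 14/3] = 6*u - 56/3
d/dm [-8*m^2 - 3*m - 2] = -16*m - 3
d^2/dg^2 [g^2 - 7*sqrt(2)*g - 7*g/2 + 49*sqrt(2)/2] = 2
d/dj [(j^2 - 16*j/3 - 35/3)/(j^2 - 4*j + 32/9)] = 6*(18*j^2 + 411*j - 886)/(81*j^4 - 648*j^3 + 1872*j^2 - 2304*j + 1024)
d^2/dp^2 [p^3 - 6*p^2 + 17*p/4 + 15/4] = 6*p - 12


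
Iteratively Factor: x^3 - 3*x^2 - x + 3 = (x - 3)*(x^2 - 1) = (x - 3)*(x - 1)*(x + 1)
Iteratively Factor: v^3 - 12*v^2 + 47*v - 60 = (v - 4)*(v^2 - 8*v + 15) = (v - 5)*(v - 4)*(v - 3)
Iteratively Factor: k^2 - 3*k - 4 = (k - 4)*(k + 1)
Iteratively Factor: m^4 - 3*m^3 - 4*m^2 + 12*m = (m - 2)*(m^3 - m^2 - 6*m) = m*(m - 2)*(m^2 - m - 6) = m*(m - 2)*(m + 2)*(m - 3)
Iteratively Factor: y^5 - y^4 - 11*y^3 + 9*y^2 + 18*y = (y + 1)*(y^4 - 2*y^3 - 9*y^2 + 18*y) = (y - 2)*(y + 1)*(y^3 - 9*y) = y*(y - 2)*(y + 1)*(y^2 - 9) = y*(y - 2)*(y + 1)*(y + 3)*(y - 3)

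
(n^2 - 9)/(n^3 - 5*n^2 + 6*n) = (n + 3)/(n*(n - 2))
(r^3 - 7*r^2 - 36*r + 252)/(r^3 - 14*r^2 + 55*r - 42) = (r + 6)/(r - 1)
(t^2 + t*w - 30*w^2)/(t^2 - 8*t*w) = (t^2 + t*w - 30*w^2)/(t*(t - 8*w))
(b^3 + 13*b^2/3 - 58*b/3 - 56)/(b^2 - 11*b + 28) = (b^2 + 25*b/3 + 14)/(b - 7)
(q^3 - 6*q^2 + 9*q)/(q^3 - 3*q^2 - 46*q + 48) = q*(q^2 - 6*q + 9)/(q^3 - 3*q^2 - 46*q + 48)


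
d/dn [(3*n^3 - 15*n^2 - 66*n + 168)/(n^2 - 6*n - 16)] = 3*(n^4 - 12*n^3 + 4*n^2 + 48*n + 688)/(n^4 - 12*n^3 + 4*n^2 + 192*n + 256)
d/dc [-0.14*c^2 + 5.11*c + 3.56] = 5.11 - 0.28*c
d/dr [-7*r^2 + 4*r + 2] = 4 - 14*r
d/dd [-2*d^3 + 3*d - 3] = 3 - 6*d^2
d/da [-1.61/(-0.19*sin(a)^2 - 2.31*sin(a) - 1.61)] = -(0.6118*sin(a) + 3.7191)*cos(a)/(0.19*sin(a)^2 + 2.31*sin(a) + 1.61)^2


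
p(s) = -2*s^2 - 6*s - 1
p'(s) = -4*s - 6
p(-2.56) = 1.25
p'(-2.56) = 4.24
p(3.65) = -49.54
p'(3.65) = -20.60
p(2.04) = -21.56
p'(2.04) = -14.16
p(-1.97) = 3.06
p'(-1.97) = 1.88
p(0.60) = -5.32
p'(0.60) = -8.40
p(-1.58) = 3.49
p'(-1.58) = 0.32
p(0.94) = -8.41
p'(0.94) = -9.76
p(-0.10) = -0.42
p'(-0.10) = -5.60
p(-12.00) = -217.00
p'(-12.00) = 42.00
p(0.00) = -1.00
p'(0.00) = -6.00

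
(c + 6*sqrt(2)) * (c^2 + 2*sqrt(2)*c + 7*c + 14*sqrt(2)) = c^3 + 7*c^2 + 8*sqrt(2)*c^2 + 24*c + 56*sqrt(2)*c + 168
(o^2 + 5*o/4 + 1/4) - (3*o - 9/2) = o^2 - 7*o/4 + 19/4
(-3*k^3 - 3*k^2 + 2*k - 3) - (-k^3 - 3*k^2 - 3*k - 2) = -2*k^3 + 5*k - 1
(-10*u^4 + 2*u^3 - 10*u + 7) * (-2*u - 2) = 20*u^5 + 16*u^4 - 4*u^3 + 20*u^2 + 6*u - 14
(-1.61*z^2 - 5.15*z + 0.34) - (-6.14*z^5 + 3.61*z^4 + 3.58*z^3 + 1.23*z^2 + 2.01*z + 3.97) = 6.14*z^5 - 3.61*z^4 - 3.58*z^3 - 2.84*z^2 - 7.16*z - 3.63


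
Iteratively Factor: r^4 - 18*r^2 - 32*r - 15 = (r - 5)*(r^3 + 5*r^2 + 7*r + 3) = (r - 5)*(r + 3)*(r^2 + 2*r + 1) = (r - 5)*(r + 1)*(r + 3)*(r + 1)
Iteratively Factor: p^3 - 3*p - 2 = (p + 1)*(p^2 - p - 2) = (p + 1)^2*(p - 2)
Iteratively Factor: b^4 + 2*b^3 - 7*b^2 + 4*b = (b)*(b^3 + 2*b^2 - 7*b + 4) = b*(b + 4)*(b^2 - 2*b + 1) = b*(b - 1)*(b + 4)*(b - 1)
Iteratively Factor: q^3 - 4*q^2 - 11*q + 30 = (q - 2)*(q^2 - 2*q - 15) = (q - 5)*(q - 2)*(q + 3)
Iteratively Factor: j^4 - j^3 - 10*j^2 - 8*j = (j)*(j^3 - j^2 - 10*j - 8) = j*(j - 4)*(j^2 + 3*j + 2) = j*(j - 4)*(j + 2)*(j + 1)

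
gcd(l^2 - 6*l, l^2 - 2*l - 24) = l - 6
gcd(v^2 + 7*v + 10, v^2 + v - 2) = v + 2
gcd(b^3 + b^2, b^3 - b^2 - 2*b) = b^2 + b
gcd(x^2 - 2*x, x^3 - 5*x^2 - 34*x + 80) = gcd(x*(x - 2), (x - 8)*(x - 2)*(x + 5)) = x - 2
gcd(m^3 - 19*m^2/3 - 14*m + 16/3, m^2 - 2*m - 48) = m - 8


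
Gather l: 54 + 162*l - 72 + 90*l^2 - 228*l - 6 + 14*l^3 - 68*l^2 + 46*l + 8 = 14*l^3 + 22*l^2 - 20*l - 16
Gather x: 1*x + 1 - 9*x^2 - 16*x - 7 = -9*x^2 - 15*x - 6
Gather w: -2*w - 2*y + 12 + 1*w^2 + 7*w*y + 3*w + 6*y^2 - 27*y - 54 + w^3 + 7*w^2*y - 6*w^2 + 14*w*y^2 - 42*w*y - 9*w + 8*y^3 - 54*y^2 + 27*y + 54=w^3 + w^2*(7*y - 5) + w*(14*y^2 - 35*y - 8) + 8*y^3 - 48*y^2 - 2*y + 12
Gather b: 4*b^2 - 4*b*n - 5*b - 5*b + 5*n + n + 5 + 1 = 4*b^2 + b*(-4*n - 10) + 6*n + 6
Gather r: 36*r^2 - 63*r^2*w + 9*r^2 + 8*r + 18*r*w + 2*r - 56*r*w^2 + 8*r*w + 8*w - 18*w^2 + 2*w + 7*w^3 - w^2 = r^2*(45 - 63*w) + r*(-56*w^2 + 26*w + 10) + 7*w^3 - 19*w^2 + 10*w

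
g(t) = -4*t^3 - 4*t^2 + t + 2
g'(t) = -12*t^2 - 8*t + 1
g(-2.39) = 31.37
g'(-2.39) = -48.43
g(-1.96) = 14.79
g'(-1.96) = -29.42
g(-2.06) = 17.93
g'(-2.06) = -33.44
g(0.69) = -0.53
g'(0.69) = -10.23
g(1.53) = -20.16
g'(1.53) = -39.33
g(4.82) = -534.03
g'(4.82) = -316.35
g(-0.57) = 0.87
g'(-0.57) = 1.66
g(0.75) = -1.19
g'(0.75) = -11.75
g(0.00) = 2.00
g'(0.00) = 1.00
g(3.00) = -139.00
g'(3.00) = -131.00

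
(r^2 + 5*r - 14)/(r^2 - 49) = (r - 2)/(r - 7)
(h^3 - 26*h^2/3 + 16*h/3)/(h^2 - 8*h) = h - 2/3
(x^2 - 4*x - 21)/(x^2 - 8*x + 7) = (x + 3)/(x - 1)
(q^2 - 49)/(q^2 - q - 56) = (q - 7)/(q - 8)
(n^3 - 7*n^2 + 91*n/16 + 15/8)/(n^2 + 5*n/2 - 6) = (16*n^3 - 112*n^2 + 91*n + 30)/(8*(2*n^2 + 5*n - 12))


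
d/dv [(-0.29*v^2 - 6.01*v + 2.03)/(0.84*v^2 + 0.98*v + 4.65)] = (4.7642*v^2 - 6.1074*v - 29.9359)/(0.7056*v^4 + 1.6464*v^3 + 8.7724*v^2 + 9.114*v + 21.6225)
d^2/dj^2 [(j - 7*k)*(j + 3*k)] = 2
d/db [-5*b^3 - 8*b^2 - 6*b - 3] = -15*b^2 - 16*b - 6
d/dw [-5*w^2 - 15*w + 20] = -10*w - 15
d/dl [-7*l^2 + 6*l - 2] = 6 - 14*l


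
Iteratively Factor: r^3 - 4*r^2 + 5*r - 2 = (r - 1)*(r^2 - 3*r + 2) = (r - 1)^2*(r - 2)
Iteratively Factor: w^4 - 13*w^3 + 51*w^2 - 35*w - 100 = (w + 1)*(w^3 - 14*w^2 + 65*w - 100) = (w - 5)*(w + 1)*(w^2 - 9*w + 20) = (w - 5)*(w - 4)*(w + 1)*(w - 5)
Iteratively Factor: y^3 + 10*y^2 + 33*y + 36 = (y + 3)*(y^2 + 7*y + 12) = (y + 3)^2*(y + 4)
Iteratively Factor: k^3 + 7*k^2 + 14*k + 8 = (k + 4)*(k^2 + 3*k + 2) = (k + 2)*(k + 4)*(k + 1)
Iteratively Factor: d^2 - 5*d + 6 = (d - 3)*(d - 2)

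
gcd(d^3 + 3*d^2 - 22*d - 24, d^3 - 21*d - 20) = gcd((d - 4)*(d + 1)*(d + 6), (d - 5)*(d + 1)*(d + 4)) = d + 1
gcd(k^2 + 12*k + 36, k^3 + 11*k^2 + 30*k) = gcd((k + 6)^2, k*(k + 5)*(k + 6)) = k + 6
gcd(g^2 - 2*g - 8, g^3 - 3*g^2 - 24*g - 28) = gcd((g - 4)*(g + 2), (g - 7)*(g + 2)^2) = g + 2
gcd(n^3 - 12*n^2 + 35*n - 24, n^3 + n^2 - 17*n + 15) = n^2 - 4*n + 3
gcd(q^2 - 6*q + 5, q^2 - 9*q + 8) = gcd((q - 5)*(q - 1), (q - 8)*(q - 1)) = q - 1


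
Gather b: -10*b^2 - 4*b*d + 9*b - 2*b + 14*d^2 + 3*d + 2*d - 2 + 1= -10*b^2 + b*(7 - 4*d) + 14*d^2 + 5*d - 1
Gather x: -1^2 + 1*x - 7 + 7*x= 8*x - 8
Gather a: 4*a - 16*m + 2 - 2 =4*a - 16*m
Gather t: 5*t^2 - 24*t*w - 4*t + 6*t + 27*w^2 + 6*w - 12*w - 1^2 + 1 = 5*t^2 + t*(2 - 24*w) + 27*w^2 - 6*w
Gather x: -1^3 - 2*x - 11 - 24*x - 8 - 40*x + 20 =-66*x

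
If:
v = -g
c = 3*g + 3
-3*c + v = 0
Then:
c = 3/10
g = -9/10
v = 9/10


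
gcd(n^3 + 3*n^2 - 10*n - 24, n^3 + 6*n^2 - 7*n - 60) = n^2 + n - 12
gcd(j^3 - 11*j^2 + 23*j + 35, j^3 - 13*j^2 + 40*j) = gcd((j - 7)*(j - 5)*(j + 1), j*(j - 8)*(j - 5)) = j - 5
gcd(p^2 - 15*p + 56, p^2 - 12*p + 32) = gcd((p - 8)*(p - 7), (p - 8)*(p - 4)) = p - 8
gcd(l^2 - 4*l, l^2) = l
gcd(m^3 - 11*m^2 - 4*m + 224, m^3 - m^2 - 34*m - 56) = m^2 - 3*m - 28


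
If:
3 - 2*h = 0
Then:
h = 3/2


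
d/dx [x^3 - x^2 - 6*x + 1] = 3*x^2 - 2*x - 6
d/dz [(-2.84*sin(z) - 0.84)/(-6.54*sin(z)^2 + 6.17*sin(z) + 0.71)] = (-18.5736*sin(z)^2 - 10.9872*sin(z) + 3.1664)*cos(z)/(42.7716*sin(z)^4 - 80.7036*sin(z)^3 + 28.7821*sin(z)^2 + 8.7614*sin(z) + 0.5041)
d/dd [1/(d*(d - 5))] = (5 - 2*d)/(d^2*(d^2 - 10*d + 25))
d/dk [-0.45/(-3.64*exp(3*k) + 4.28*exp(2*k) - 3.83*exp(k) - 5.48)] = (-4.914*exp(2*k) + 3.852*exp(k) - 1.7235)*exp(k)/(3.64*exp(3*k) - 4.28*exp(2*k) + 3.83*exp(k) + 5.48)^2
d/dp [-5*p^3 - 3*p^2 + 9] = 3*p*(-5*p - 2)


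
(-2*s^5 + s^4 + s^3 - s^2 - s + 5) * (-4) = 8*s^5 - 4*s^4 - 4*s^3 + 4*s^2 + 4*s - 20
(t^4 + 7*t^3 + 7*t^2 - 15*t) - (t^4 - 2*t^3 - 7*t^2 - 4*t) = 9*t^3 + 14*t^2 - 11*t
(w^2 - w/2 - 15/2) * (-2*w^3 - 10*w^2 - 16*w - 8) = -2*w^5 - 9*w^4 + 4*w^3 + 75*w^2 + 124*w + 60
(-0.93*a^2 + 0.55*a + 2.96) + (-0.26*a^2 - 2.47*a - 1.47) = -1.19*a^2 - 1.92*a + 1.49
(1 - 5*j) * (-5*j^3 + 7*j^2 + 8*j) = 25*j^4 - 40*j^3 - 33*j^2 + 8*j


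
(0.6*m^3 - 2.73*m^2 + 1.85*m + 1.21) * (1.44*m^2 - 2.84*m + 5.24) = 0.864*m^5 - 5.6352*m^4 + 13.5612*m^3 - 17.8168*m^2 + 6.2576*m + 6.3404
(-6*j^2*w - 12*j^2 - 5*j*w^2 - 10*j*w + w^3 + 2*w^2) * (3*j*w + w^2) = -18*j^3*w^2 - 36*j^3*w - 21*j^2*w^3 - 42*j^2*w^2 - 2*j*w^4 - 4*j*w^3 + w^5 + 2*w^4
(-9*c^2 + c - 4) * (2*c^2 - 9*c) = -18*c^4 + 83*c^3 - 17*c^2 + 36*c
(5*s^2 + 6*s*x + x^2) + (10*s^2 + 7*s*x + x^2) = 15*s^2 + 13*s*x + 2*x^2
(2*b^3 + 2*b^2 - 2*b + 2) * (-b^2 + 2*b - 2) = -2*b^5 + 2*b^4 + 2*b^3 - 10*b^2 + 8*b - 4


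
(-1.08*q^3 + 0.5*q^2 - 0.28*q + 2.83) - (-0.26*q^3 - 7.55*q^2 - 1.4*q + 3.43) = -0.82*q^3 + 8.05*q^2 + 1.12*q - 0.6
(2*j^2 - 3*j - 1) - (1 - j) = 2*j^2 - 2*j - 2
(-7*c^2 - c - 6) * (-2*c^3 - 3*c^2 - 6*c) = 14*c^5 + 23*c^4 + 57*c^3 + 24*c^2 + 36*c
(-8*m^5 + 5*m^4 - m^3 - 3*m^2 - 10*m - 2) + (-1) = -8*m^5 + 5*m^4 - m^3 - 3*m^2 - 10*m - 3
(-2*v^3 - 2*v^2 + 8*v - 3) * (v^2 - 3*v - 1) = -2*v^5 + 4*v^4 + 16*v^3 - 25*v^2 + v + 3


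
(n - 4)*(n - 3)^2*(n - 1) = n^4 - 11*n^3 + 43*n^2 - 69*n + 36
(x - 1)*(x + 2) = x^2 + x - 2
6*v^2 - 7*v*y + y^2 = (-6*v + y)*(-v + y)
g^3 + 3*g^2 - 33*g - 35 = (g - 5)*(g + 1)*(g + 7)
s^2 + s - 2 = (s - 1)*(s + 2)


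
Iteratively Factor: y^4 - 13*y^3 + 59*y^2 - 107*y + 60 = (y - 5)*(y^3 - 8*y^2 + 19*y - 12) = (y - 5)*(y - 1)*(y^2 - 7*y + 12) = (y - 5)*(y - 3)*(y - 1)*(y - 4)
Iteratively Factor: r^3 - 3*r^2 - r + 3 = (r - 1)*(r^2 - 2*r - 3) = (r - 3)*(r - 1)*(r + 1)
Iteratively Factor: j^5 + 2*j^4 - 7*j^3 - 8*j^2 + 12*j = (j - 2)*(j^4 + 4*j^3 + j^2 - 6*j) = (j - 2)*(j + 3)*(j^3 + j^2 - 2*j) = (j - 2)*(j - 1)*(j + 3)*(j^2 + 2*j) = j*(j - 2)*(j - 1)*(j + 3)*(j + 2)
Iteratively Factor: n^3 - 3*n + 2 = (n - 1)*(n^2 + n - 2) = (n - 1)^2*(n + 2)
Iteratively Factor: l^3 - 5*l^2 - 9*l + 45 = (l + 3)*(l^2 - 8*l + 15) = (l - 3)*(l + 3)*(l - 5)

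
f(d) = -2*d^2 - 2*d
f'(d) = -4*d - 2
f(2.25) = -14.62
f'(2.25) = -11.00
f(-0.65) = 0.46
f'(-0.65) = 0.60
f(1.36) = -6.42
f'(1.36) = -7.44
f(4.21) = -43.87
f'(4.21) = -18.84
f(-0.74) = 0.38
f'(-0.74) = 0.96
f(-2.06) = -4.37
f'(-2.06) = 6.24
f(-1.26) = -0.66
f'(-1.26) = 3.04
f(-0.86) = 0.24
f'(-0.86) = 1.44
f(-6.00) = -60.00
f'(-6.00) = 22.00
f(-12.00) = -264.00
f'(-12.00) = 46.00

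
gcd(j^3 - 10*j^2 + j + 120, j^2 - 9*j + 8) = j - 8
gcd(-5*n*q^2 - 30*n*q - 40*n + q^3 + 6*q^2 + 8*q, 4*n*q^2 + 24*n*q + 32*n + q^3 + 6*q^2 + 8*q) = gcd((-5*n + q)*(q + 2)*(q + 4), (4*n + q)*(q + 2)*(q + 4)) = q^2 + 6*q + 8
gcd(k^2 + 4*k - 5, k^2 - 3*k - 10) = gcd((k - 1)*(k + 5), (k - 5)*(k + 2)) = 1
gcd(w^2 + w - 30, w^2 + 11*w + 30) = w + 6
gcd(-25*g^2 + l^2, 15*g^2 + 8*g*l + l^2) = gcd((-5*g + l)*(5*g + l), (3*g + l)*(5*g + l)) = 5*g + l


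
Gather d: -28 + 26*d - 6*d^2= -6*d^2 + 26*d - 28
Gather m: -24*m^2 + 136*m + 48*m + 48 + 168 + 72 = -24*m^2 + 184*m + 288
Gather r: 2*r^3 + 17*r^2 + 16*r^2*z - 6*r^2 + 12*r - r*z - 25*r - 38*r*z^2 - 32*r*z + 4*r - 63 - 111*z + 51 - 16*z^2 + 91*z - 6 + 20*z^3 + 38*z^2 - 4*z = 2*r^3 + r^2*(16*z + 11) + r*(-38*z^2 - 33*z - 9) + 20*z^3 + 22*z^2 - 24*z - 18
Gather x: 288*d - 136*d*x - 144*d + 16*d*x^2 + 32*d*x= 16*d*x^2 - 104*d*x + 144*d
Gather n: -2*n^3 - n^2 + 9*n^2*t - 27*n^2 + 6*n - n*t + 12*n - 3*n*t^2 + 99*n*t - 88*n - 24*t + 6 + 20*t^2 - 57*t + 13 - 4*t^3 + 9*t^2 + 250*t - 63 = -2*n^3 + n^2*(9*t - 28) + n*(-3*t^2 + 98*t - 70) - 4*t^3 + 29*t^2 + 169*t - 44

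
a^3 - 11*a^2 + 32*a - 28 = (a - 7)*(a - 2)^2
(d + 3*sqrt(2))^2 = d^2 + 6*sqrt(2)*d + 18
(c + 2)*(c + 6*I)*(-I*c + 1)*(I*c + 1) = c^4 + 2*c^3 + 6*I*c^3 + c^2 + 12*I*c^2 + 2*c + 6*I*c + 12*I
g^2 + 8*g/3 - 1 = (g - 1/3)*(g + 3)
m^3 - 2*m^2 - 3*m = m*(m - 3)*(m + 1)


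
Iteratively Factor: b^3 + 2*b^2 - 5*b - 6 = (b + 3)*(b^2 - b - 2) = (b - 2)*(b + 3)*(b + 1)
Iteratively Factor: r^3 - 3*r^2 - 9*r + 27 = (r - 3)*(r^2 - 9) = (r - 3)^2*(r + 3)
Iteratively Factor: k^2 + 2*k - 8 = (k - 2)*(k + 4)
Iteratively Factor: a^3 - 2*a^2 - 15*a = (a - 5)*(a^2 + 3*a) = a*(a - 5)*(a + 3)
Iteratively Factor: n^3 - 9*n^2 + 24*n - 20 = (n - 2)*(n^2 - 7*n + 10) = (n - 5)*(n - 2)*(n - 2)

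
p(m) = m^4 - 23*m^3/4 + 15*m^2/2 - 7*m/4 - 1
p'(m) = 4*m^3 - 69*m^2/4 + 15*m - 7/4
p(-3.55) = 515.80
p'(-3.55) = -451.35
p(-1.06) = 17.39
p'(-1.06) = -41.80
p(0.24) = -1.06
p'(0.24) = 0.91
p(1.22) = -0.20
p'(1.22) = -1.86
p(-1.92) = 84.30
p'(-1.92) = -122.45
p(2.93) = -12.67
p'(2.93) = -5.27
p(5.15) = 106.95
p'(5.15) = 164.35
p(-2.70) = 224.72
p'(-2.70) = -246.73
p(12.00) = 11858.00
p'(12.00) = 4606.25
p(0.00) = -1.00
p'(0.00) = -1.75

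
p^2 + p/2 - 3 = (p - 3/2)*(p + 2)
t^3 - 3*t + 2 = (t - 1)^2*(t + 2)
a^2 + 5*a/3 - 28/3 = (a - 7/3)*(a + 4)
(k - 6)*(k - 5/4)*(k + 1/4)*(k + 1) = k^4 - 6*k^3 - 21*k^2/16 + 121*k/16 + 15/8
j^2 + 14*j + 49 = (j + 7)^2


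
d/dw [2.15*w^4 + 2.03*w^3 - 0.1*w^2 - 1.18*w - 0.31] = 8.6*w^3 + 6.09*w^2 - 0.2*w - 1.18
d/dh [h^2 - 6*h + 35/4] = 2*h - 6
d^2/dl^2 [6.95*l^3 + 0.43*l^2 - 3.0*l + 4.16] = 41.7*l + 0.86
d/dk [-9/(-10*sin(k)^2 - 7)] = -90*sin(2*k)/(5*cos(2*k) - 12)^2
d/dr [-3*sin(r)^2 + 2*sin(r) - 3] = 2*(1 - 3*sin(r))*cos(r)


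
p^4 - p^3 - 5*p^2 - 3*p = p*(p - 3)*(p + 1)^2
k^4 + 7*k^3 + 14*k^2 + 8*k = k*(k + 1)*(k + 2)*(k + 4)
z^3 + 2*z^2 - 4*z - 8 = (z - 2)*(z + 2)^2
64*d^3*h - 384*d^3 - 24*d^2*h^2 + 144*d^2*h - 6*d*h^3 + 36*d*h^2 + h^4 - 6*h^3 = (-8*d + h)*(-2*d + h)*(4*d + h)*(h - 6)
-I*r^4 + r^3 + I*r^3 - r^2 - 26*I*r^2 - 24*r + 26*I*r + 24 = (r - 4*I)*(r - I)*(r + 6*I)*(-I*r + I)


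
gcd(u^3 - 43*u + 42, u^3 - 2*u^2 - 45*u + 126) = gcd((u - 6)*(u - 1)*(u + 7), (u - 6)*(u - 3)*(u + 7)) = u^2 + u - 42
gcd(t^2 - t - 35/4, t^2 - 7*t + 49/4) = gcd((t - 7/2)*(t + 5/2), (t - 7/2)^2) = t - 7/2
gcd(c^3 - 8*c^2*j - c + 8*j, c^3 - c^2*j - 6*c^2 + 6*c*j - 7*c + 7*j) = c + 1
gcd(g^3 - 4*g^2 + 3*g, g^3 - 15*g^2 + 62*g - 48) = g - 1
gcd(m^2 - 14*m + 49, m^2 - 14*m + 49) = m^2 - 14*m + 49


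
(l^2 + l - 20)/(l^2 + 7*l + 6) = (l^2 + l - 20)/(l^2 + 7*l + 6)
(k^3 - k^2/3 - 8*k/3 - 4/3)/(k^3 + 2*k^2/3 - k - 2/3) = (k - 2)/(k - 1)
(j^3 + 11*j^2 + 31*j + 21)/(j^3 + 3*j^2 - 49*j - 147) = (j + 1)/(j - 7)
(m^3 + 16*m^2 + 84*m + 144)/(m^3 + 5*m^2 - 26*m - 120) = (m + 6)/(m - 5)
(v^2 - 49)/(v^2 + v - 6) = (v^2 - 49)/(v^2 + v - 6)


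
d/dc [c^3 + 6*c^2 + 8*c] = 3*c^2 + 12*c + 8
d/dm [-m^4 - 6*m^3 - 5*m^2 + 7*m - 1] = -4*m^3 - 18*m^2 - 10*m + 7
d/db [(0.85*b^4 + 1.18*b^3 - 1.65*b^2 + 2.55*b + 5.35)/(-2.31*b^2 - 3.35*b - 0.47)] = (-3.927*b^5 - 11.2683*b^4 - 9.504*b^3 + 9.7542*b^2 + 26.268*b + 16.724)/(5.3361*b^4 + 15.477*b^3 + 13.3939*b^2 + 3.149*b + 0.2209)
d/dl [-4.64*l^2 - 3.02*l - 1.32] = -9.28*l - 3.02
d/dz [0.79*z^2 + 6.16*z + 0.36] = 1.58*z + 6.16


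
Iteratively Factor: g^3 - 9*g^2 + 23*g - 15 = (g - 1)*(g^2 - 8*g + 15) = (g - 3)*(g - 1)*(g - 5)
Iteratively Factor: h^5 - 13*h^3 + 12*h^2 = (h)*(h^4 - 13*h^2 + 12*h) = h*(h + 4)*(h^3 - 4*h^2 + 3*h) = h^2*(h + 4)*(h^2 - 4*h + 3) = h^2*(h - 1)*(h + 4)*(h - 3)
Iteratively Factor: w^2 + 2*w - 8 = (w + 4)*(w - 2)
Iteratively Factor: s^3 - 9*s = (s - 3)*(s^2 + 3*s) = (s - 3)*(s + 3)*(s)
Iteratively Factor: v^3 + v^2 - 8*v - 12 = (v + 2)*(v^2 - v - 6) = (v + 2)^2*(v - 3)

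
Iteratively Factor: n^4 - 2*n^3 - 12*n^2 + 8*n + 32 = (n + 2)*(n^3 - 4*n^2 - 4*n + 16) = (n - 2)*(n + 2)*(n^2 - 2*n - 8) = (n - 4)*(n - 2)*(n + 2)*(n + 2)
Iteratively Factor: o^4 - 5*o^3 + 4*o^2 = (o)*(o^3 - 5*o^2 + 4*o) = o^2*(o^2 - 5*o + 4) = o^2*(o - 4)*(o - 1)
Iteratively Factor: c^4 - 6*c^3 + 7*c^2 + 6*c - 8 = (c + 1)*(c^3 - 7*c^2 + 14*c - 8) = (c - 4)*(c + 1)*(c^2 - 3*c + 2) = (c - 4)*(c - 1)*(c + 1)*(c - 2)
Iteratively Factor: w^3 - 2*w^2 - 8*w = (w - 4)*(w^2 + 2*w) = w*(w - 4)*(w + 2)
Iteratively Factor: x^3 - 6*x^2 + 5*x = (x)*(x^2 - 6*x + 5) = x*(x - 5)*(x - 1)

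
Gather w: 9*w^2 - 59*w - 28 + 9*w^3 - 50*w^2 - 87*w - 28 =9*w^3 - 41*w^2 - 146*w - 56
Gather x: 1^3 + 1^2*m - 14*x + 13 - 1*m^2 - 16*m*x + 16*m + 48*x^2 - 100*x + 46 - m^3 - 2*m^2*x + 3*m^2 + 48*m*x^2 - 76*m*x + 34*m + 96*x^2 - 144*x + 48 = -m^3 + 2*m^2 + 51*m + x^2*(48*m + 144) + x*(-2*m^2 - 92*m - 258) + 108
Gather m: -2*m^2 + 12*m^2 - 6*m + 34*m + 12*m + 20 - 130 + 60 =10*m^2 + 40*m - 50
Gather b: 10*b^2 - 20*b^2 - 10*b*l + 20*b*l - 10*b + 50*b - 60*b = -10*b^2 + b*(10*l - 20)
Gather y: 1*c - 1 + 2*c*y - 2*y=c + y*(2*c - 2) - 1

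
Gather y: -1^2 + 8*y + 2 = 8*y + 1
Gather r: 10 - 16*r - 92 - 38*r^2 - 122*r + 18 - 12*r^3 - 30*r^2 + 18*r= -12*r^3 - 68*r^2 - 120*r - 64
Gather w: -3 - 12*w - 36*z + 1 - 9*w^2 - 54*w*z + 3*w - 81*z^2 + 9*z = -9*w^2 + w*(-54*z - 9) - 81*z^2 - 27*z - 2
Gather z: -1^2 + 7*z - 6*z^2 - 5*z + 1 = -6*z^2 + 2*z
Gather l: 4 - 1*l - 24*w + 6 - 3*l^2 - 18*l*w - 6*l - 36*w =-3*l^2 + l*(-18*w - 7) - 60*w + 10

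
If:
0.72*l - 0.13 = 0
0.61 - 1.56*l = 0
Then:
No Solution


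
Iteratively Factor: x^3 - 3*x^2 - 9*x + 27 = (x - 3)*(x^2 - 9) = (x - 3)*(x + 3)*(x - 3)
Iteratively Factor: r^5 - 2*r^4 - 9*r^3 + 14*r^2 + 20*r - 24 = (r + 2)*(r^4 - 4*r^3 - r^2 + 16*r - 12) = (r + 2)^2*(r^3 - 6*r^2 + 11*r - 6) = (r - 1)*(r + 2)^2*(r^2 - 5*r + 6) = (r - 2)*(r - 1)*(r + 2)^2*(r - 3)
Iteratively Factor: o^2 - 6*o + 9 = (o - 3)*(o - 3)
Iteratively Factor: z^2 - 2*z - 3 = (z - 3)*(z + 1)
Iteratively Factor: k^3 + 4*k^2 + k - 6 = (k - 1)*(k^2 + 5*k + 6) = (k - 1)*(k + 3)*(k + 2)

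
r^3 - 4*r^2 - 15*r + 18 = (r - 6)*(r - 1)*(r + 3)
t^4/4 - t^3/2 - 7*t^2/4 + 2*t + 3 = (t/4 + 1/2)*(t - 3)*(t - 2)*(t + 1)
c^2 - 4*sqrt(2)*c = c*(c - 4*sqrt(2))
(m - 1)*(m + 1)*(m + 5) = m^3 + 5*m^2 - m - 5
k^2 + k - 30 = (k - 5)*(k + 6)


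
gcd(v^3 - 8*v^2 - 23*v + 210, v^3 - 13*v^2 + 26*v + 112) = v - 7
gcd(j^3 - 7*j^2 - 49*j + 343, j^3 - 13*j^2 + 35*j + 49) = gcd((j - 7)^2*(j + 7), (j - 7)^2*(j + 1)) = j^2 - 14*j + 49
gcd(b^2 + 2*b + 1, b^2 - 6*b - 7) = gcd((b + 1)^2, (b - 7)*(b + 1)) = b + 1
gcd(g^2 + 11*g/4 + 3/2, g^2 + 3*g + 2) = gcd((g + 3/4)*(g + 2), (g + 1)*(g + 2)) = g + 2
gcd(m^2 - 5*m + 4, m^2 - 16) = m - 4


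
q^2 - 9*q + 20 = (q - 5)*(q - 4)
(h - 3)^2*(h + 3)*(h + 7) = h^4 + 4*h^3 - 30*h^2 - 36*h + 189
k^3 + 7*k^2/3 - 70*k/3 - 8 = (k - 4)*(k + 1/3)*(k + 6)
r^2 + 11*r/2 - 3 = (r - 1/2)*(r + 6)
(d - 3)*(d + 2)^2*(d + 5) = d^4 + 6*d^3 - 3*d^2 - 52*d - 60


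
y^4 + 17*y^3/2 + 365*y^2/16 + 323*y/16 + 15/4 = (y + 1/4)*(y + 5/4)*(y + 3)*(y + 4)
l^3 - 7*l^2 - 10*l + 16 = (l - 8)*(l - 1)*(l + 2)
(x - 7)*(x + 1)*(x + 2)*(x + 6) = x^4 + 2*x^3 - 43*x^2 - 128*x - 84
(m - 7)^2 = m^2 - 14*m + 49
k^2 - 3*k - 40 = (k - 8)*(k + 5)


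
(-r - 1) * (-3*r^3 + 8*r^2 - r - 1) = 3*r^4 - 5*r^3 - 7*r^2 + 2*r + 1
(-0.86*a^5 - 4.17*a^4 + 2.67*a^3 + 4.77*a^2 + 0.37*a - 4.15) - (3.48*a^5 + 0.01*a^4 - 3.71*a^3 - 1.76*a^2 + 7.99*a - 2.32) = -4.34*a^5 - 4.18*a^4 + 6.38*a^3 + 6.53*a^2 - 7.62*a - 1.83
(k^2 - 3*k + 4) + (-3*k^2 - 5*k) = -2*k^2 - 8*k + 4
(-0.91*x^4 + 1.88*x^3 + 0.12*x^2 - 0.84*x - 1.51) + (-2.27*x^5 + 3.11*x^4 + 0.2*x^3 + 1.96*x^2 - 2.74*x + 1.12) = -2.27*x^5 + 2.2*x^4 + 2.08*x^3 + 2.08*x^2 - 3.58*x - 0.39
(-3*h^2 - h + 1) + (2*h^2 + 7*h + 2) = -h^2 + 6*h + 3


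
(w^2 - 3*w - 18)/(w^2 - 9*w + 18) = (w + 3)/(w - 3)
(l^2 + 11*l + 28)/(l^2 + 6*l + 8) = (l + 7)/(l + 2)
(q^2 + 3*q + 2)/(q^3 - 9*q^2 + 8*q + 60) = (q + 1)/(q^2 - 11*q + 30)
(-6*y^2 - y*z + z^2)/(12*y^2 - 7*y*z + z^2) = (-2*y - z)/(4*y - z)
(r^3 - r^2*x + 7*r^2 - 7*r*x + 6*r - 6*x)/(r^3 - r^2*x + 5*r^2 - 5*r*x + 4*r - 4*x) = (r + 6)/(r + 4)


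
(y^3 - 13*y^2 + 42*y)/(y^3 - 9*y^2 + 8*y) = (y^2 - 13*y + 42)/(y^2 - 9*y + 8)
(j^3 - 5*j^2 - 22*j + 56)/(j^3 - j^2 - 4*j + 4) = (j^2 - 3*j - 28)/(j^2 + j - 2)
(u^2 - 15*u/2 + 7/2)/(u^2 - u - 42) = (u - 1/2)/(u + 6)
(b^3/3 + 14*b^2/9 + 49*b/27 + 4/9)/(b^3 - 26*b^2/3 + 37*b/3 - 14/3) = (9*b^3 + 42*b^2 + 49*b + 12)/(9*(3*b^3 - 26*b^2 + 37*b - 14))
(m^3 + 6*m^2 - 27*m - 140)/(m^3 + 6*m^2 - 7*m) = (m^2 - m - 20)/(m*(m - 1))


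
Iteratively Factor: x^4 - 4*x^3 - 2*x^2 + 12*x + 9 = (x - 3)*(x^3 - x^2 - 5*x - 3) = (x - 3)*(x + 1)*(x^2 - 2*x - 3) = (x - 3)*(x + 1)^2*(x - 3)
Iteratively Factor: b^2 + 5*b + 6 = (b + 3)*(b + 2)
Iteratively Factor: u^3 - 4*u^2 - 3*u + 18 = (u + 2)*(u^2 - 6*u + 9) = (u - 3)*(u + 2)*(u - 3)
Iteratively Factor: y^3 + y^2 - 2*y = (y)*(y^2 + y - 2) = y*(y + 2)*(y - 1)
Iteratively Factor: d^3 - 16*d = (d - 4)*(d^2 + 4*d) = d*(d - 4)*(d + 4)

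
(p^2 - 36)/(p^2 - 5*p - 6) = (p + 6)/(p + 1)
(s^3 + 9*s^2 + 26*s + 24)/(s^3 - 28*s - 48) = (s + 3)/(s - 6)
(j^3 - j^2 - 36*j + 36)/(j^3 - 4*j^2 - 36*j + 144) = (j - 1)/(j - 4)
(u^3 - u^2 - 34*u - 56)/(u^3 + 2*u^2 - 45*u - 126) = (u^2 + 6*u + 8)/(u^2 + 9*u + 18)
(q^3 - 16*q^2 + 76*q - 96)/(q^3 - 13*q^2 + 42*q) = (q^2 - 10*q + 16)/(q*(q - 7))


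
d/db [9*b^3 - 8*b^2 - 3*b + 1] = 27*b^2 - 16*b - 3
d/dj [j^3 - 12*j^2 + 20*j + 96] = 3*j^2 - 24*j + 20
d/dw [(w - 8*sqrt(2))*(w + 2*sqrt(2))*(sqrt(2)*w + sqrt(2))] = 3*sqrt(2)*w^2 - 24*w + 2*sqrt(2)*w - 32*sqrt(2) - 12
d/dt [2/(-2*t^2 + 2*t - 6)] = (2*t - 1)/(t^2 - t + 3)^2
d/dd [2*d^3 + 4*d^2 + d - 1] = 6*d^2 + 8*d + 1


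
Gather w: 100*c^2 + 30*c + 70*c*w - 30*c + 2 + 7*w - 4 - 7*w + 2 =100*c^2 + 70*c*w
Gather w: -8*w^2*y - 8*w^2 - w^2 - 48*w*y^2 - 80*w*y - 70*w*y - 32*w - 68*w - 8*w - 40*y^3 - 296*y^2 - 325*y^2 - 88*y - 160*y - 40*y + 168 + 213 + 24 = w^2*(-8*y - 9) + w*(-48*y^2 - 150*y - 108) - 40*y^3 - 621*y^2 - 288*y + 405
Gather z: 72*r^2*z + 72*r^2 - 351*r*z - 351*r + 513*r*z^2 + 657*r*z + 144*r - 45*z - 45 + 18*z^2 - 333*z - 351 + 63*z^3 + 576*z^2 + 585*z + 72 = 72*r^2 - 207*r + 63*z^3 + z^2*(513*r + 594) + z*(72*r^2 + 306*r + 207) - 324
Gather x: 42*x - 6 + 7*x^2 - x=7*x^2 + 41*x - 6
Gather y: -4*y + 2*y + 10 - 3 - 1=6 - 2*y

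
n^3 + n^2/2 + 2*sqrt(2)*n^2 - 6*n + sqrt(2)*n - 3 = (n + 1/2)*(n - sqrt(2))*(n + 3*sqrt(2))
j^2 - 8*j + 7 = (j - 7)*(j - 1)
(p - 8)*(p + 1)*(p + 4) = p^3 - 3*p^2 - 36*p - 32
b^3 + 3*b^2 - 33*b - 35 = (b - 5)*(b + 1)*(b + 7)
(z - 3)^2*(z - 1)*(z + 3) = z^4 - 4*z^3 - 6*z^2 + 36*z - 27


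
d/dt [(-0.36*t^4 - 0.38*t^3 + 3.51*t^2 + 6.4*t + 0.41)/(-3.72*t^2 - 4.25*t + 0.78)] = (2.6784*t^5 + 6.0036*t^4 + 2.1068*t^3 + 8.0013*t^2 + 8.526*t + 6.7345)/(13.8384*t^4 + 31.62*t^3 + 12.2593*t^2 - 6.63*t + 0.6084)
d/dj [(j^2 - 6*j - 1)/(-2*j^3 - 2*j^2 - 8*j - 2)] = (j^4 - 12*j^3 - 13*j^2 - 4*j + 2)/(2*(j^6 + 2*j^5 + 9*j^4 + 10*j^3 + 18*j^2 + 8*j + 1))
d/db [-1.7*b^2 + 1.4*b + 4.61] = 1.4 - 3.4*b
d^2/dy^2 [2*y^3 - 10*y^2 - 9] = 12*y - 20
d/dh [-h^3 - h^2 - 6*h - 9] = -3*h^2 - 2*h - 6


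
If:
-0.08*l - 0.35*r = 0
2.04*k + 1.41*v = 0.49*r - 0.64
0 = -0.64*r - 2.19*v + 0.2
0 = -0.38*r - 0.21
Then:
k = -0.62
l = 2.42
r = -0.55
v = 0.25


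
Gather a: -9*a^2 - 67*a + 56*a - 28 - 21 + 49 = -9*a^2 - 11*a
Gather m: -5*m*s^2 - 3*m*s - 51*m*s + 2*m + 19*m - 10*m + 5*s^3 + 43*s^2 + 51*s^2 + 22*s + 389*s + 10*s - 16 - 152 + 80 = m*(-5*s^2 - 54*s + 11) + 5*s^3 + 94*s^2 + 421*s - 88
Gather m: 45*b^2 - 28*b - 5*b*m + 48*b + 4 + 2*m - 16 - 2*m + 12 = 45*b^2 - 5*b*m + 20*b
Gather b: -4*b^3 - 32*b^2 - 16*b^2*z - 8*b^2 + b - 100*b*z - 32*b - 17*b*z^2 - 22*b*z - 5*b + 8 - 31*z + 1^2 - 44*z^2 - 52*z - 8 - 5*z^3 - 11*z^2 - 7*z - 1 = -4*b^3 + b^2*(-16*z - 40) + b*(-17*z^2 - 122*z - 36) - 5*z^3 - 55*z^2 - 90*z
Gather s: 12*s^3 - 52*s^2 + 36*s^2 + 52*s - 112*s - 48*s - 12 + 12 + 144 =12*s^3 - 16*s^2 - 108*s + 144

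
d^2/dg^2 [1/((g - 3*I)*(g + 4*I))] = 2*((g - 3*I)^2 + (g - 3*I)*(g + 4*I) + (g + 4*I)^2)/((g - 3*I)^3*(g + 4*I)^3)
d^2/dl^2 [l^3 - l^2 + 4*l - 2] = 6*l - 2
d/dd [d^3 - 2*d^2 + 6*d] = 3*d^2 - 4*d + 6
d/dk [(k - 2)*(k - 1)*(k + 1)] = 3*k^2 - 4*k - 1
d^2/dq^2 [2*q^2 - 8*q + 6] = 4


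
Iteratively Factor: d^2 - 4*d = (d - 4)*(d)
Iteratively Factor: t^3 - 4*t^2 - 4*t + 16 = (t + 2)*(t^2 - 6*t + 8) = (t - 2)*(t + 2)*(t - 4)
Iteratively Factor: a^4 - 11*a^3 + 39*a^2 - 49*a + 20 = (a - 1)*(a^3 - 10*a^2 + 29*a - 20) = (a - 4)*(a - 1)*(a^2 - 6*a + 5) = (a - 4)*(a - 1)^2*(a - 5)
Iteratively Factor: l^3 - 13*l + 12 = (l + 4)*(l^2 - 4*l + 3) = (l - 1)*(l + 4)*(l - 3)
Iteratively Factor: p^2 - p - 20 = (p + 4)*(p - 5)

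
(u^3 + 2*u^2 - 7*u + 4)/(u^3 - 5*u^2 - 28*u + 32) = (u - 1)/(u - 8)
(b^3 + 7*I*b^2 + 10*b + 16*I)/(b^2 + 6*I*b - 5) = (b^2 + 6*I*b + 16)/(b + 5*I)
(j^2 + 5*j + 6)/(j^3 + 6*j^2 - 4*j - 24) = (j + 3)/(j^2 + 4*j - 12)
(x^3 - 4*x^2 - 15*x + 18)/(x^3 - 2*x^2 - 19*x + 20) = (x^2 - 3*x - 18)/(x^2 - x - 20)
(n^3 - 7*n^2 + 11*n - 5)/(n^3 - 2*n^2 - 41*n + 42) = (n^2 - 6*n + 5)/(n^2 - n - 42)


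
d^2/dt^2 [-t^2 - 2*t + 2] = -2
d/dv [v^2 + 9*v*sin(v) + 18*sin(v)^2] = 9*v*cos(v) + 2*v + 9*sin(v) + 18*sin(2*v)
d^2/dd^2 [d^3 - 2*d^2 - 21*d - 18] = 6*d - 4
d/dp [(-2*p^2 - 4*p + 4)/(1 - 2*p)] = 4*(p^2 - p + 1)/(4*p^2 - 4*p + 1)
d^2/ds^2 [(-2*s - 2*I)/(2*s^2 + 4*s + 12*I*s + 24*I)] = 2*(-4*(s + I)*(s + 1 + 3*I)^2 + (3*s + 2 + 7*I)*(s^2 + 2*s + 6*I*s + 12*I))/(s^2 + 2*s + 6*I*s + 12*I)^3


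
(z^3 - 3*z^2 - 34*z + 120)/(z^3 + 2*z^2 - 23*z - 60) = (z^2 + 2*z - 24)/(z^2 + 7*z + 12)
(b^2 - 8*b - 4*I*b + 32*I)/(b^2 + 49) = (b^2 - 8*b - 4*I*b + 32*I)/(b^2 + 49)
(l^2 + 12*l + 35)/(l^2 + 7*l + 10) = (l + 7)/(l + 2)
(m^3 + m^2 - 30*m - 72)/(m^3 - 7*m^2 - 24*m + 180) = (m^2 + 7*m + 12)/(m^2 - m - 30)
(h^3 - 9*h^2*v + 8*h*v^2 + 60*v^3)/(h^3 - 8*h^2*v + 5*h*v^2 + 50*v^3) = (-h + 6*v)/(-h + 5*v)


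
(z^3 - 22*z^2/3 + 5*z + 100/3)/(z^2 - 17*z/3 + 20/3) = (3*z^2 - 10*z - 25)/(3*z - 5)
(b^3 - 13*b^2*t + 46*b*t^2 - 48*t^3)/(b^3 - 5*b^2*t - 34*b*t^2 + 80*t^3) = (b - 3*t)/(b + 5*t)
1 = 1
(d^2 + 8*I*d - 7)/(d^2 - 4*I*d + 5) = (d + 7*I)/(d - 5*I)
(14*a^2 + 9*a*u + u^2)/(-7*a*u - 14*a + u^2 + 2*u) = (14*a^2 + 9*a*u + u^2)/(-7*a*u - 14*a + u^2 + 2*u)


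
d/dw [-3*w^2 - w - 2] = -6*w - 1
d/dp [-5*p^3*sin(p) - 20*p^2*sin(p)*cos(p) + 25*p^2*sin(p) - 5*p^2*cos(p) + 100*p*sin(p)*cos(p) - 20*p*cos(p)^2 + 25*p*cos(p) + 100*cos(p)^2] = -5*p^3*cos(p) - 10*p^2*sin(p) + 25*p^2*cos(p) - 20*p^2*cos(2*p) + 25*p*sin(p) - 10*p*cos(p) + 100*p*cos(2*p) - 50*sin(2*p) + 25*cos(p) - 10*cos(2*p) - 10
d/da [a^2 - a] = 2*a - 1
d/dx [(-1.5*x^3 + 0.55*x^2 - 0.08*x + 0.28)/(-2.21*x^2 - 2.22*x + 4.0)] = (3.315*x^4 + 6.66*x^3 - 19.3978*x^2 + 5.6376*x + 0.3016)/(4.8841*x^4 + 9.8124*x^3 - 12.7516*x^2 - 17.76*x + 16.0)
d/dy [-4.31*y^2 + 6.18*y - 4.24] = 6.18 - 8.62*y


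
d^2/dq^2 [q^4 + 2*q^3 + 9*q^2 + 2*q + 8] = 12*q^2 + 12*q + 18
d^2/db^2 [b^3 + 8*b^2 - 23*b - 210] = 6*b + 16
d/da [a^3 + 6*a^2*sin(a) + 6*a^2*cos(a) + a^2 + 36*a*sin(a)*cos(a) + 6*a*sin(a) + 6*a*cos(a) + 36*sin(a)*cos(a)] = 6*sqrt(2)*a^2*cos(a + pi/4) + 3*a^2 + 6*a*sin(a) + 18*a*cos(a) + 36*a*cos(2*a) + 2*a + 18*sin(2*a) + 6*sqrt(2)*sin(a + pi/4) + 36*cos(2*a)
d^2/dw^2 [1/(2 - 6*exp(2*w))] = (-18*exp(2*w) - 6)*exp(2*w)/(3*exp(2*w) - 1)^3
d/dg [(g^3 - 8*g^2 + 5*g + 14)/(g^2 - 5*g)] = (g^4 - 10*g^3 + 35*g^2 - 28*g + 70)/(g^2*(g^2 - 10*g + 25))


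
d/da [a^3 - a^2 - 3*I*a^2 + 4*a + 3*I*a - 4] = 3*a^2 - 2*a - 6*I*a + 4 + 3*I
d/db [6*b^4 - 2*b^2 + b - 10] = 24*b^3 - 4*b + 1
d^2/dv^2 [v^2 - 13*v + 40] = 2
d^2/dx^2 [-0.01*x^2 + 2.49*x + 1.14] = -0.0200000000000000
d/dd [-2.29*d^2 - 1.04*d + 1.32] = -4.58*d - 1.04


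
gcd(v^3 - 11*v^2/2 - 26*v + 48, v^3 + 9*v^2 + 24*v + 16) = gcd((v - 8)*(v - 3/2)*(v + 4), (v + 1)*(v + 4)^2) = v + 4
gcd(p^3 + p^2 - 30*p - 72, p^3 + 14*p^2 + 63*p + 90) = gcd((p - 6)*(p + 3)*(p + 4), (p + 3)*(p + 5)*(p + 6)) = p + 3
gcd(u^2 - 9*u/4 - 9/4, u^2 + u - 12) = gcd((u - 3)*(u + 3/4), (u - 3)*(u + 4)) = u - 3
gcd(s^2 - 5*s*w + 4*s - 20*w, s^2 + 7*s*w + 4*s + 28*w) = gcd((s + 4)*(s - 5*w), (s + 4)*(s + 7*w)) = s + 4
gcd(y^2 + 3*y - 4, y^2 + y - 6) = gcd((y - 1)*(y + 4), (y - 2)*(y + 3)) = 1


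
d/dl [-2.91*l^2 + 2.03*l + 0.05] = 2.03 - 5.82*l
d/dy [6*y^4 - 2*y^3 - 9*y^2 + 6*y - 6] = 24*y^3 - 6*y^2 - 18*y + 6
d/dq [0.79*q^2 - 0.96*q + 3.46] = 1.58*q - 0.96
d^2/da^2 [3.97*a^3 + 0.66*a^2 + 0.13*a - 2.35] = 23.82*a + 1.32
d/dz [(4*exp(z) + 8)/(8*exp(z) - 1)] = -68*exp(z)/(8*exp(z) - 1)^2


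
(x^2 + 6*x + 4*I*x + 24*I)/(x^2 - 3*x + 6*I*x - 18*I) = (x^2 + x*(6 + 4*I) + 24*I)/(x^2 + x*(-3 + 6*I) - 18*I)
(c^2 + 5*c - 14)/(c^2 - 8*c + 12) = (c + 7)/(c - 6)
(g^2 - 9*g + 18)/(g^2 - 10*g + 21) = (g - 6)/(g - 7)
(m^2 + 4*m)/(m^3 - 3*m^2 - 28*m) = 1/(m - 7)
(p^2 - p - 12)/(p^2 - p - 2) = (-p^2 + p + 12)/(-p^2 + p + 2)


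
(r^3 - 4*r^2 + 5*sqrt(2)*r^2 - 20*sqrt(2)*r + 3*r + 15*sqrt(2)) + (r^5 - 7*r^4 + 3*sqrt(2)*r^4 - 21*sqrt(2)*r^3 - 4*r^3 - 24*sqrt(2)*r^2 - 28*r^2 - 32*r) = r^5 - 7*r^4 + 3*sqrt(2)*r^4 - 21*sqrt(2)*r^3 - 3*r^3 - 32*r^2 - 19*sqrt(2)*r^2 - 29*r - 20*sqrt(2)*r + 15*sqrt(2)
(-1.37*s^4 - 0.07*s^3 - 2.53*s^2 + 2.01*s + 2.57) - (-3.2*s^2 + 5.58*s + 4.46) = -1.37*s^4 - 0.07*s^3 + 0.67*s^2 - 3.57*s - 1.89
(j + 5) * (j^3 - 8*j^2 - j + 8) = j^4 - 3*j^3 - 41*j^2 + 3*j + 40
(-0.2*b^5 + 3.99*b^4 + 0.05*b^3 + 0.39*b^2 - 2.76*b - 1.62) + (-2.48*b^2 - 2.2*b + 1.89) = -0.2*b^5 + 3.99*b^4 + 0.05*b^3 - 2.09*b^2 - 4.96*b + 0.27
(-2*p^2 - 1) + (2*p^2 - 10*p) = -10*p - 1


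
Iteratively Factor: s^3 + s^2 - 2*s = (s + 2)*(s^2 - s) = (s - 1)*(s + 2)*(s)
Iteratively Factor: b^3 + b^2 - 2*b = (b)*(b^2 + b - 2) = b*(b - 1)*(b + 2)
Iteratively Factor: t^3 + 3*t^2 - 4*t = (t)*(t^2 + 3*t - 4) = t*(t - 1)*(t + 4)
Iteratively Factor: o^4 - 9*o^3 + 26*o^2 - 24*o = (o - 3)*(o^3 - 6*o^2 + 8*o) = (o - 4)*(o - 3)*(o^2 - 2*o) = (o - 4)*(o - 3)*(o - 2)*(o)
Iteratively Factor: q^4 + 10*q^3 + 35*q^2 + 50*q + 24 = (q + 1)*(q^3 + 9*q^2 + 26*q + 24) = (q + 1)*(q + 2)*(q^2 + 7*q + 12) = (q + 1)*(q + 2)*(q + 3)*(q + 4)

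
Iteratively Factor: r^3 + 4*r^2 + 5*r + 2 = (r + 1)*(r^2 + 3*r + 2) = (r + 1)*(r + 2)*(r + 1)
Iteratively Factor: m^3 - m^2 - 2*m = (m)*(m^2 - m - 2) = m*(m + 1)*(m - 2)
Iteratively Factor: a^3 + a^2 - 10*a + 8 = (a + 4)*(a^2 - 3*a + 2) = (a - 2)*(a + 4)*(a - 1)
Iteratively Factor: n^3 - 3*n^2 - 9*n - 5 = (n + 1)*(n^2 - 4*n - 5) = (n - 5)*(n + 1)*(n + 1)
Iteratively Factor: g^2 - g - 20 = (g + 4)*(g - 5)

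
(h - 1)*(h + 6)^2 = h^3 + 11*h^2 + 24*h - 36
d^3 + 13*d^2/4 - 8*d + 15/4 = (d - 1)*(d - 3/4)*(d + 5)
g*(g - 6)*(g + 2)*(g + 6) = g^4 + 2*g^3 - 36*g^2 - 72*g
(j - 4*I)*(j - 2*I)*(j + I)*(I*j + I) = I*j^4 + 5*j^3 + I*j^3 + 5*j^2 - 2*I*j^2 + 8*j - 2*I*j + 8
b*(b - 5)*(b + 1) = b^3 - 4*b^2 - 5*b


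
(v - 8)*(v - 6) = v^2 - 14*v + 48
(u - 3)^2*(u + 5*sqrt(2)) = u^3 - 6*u^2 + 5*sqrt(2)*u^2 - 30*sqrt(2)*u + 9*u + 45*sqrt(2)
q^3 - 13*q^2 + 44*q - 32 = (q - 8)*(q - 4)*(q - 1)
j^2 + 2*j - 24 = (j - 4)*(j + 6)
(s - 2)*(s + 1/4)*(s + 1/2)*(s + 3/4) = s^4 - s^3/2 - 37*s^2/16 - 41*s/32 - 3/16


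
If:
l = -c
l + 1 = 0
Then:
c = 1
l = -1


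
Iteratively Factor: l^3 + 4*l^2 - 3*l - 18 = (l - 2)*(l^2 + 6*l + 9) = (l - 2)*(l + 3)*(l + 3)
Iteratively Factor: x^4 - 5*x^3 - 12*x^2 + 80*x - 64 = (x - 4)*(x^3 - x^2 - 16*x + 16) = (x - 4)*(x - 1)*(x^2 - 16) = (x - 4)*(x - 1)*(x + 4)*(x - 4)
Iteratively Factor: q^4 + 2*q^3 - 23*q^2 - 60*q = (q)*(q^3 + 2*q^2 - 23*q - 60) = q*(q + 4)*(q^2 - 2*q - 15) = q*(q - 5)*(q + 4)*(q + 3)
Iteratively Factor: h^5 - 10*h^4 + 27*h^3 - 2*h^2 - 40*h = (h - 4)*(h^4 - 6*h^3 + 3*h^2 + 10*h) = (h - 4)*(h - 2)*(h^3 - 4*h^2 - 5*h) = (h - 5)*(h - 4)*(h - 2)*(h^2 + h) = h*(h - 5)*(h - 4)*(h - 2)*(h + 1)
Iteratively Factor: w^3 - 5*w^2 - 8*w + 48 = (w - 4)*(w^2 - w - 12) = (w - 4)^2*(w + 3)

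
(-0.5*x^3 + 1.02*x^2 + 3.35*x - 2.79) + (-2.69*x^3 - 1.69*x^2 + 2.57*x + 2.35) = -3.19*x^3 - 0.67*x^2 + 5.92*x - 0.44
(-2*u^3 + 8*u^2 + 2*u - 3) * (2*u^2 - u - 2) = -4*u^5 + 18*u^4 - 24*u^2 - u + 6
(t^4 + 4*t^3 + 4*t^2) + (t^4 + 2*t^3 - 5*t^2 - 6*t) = 2*t^4 + 6*t^3 - t^2 - 6*t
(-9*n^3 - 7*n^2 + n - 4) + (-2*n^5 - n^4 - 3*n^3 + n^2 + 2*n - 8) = -2*n^5 - n^4 - 12*n^3 - 6*n^2 + 3*n - 12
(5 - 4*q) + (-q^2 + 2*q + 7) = -q^2 - 2*q + 12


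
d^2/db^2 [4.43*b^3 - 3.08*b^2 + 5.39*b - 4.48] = 26.58*b - 6.16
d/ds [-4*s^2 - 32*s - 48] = -8*s - 32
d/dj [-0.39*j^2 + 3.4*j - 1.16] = 3.4 - 0.78*j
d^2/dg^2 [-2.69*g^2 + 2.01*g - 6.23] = -5.38000000000000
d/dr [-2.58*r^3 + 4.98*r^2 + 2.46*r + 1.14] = -7.74*r^2 + 9.96*r + 2.46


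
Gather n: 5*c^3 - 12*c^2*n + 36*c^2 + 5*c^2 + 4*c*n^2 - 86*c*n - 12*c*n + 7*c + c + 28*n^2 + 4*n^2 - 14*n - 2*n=5*c^3 + 41*c^2 + 8*c + n^2*(4*c + 32) + n*(-12*c^2 - 98*c - 16)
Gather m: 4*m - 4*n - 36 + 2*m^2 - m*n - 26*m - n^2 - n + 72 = 2*m^2 + m*(-n - 22) - n^2 - 5*n + 36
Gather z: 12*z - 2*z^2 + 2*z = -2*z^2 + 14*z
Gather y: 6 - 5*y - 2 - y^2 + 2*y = -y^2 - 3*y + 4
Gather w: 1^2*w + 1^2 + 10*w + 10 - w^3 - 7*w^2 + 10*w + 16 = -w^3 - 7*w^2 + 21*w + 27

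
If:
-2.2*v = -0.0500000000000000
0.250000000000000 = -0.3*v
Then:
No Solution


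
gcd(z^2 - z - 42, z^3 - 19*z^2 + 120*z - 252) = z - 7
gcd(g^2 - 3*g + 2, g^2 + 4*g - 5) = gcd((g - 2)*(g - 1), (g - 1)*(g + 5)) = g - 1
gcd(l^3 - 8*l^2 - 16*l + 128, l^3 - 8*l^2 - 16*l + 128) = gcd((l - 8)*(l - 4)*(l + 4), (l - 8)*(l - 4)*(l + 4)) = l^3 - 8*l^2 - 16*l + 128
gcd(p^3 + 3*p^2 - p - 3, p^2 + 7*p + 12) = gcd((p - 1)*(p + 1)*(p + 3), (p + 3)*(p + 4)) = p + 3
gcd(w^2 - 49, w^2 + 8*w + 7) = w + 7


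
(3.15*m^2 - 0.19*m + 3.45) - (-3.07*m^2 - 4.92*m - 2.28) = 6.22*m^2 + 4.73*m + 5.73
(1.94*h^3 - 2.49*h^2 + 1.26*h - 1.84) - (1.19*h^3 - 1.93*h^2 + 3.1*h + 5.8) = 0.75*h^3 - 0.56*h^2 - 1.84*h - 7.64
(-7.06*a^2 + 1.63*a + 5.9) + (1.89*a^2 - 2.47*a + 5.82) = -5.17*a^2 - 0.84*a + 11.72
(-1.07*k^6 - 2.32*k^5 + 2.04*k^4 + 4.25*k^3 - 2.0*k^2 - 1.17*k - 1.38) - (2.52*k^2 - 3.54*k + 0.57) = -1.07*k^6 - 2.32*k^5 + 2.04*k^4 + 4.25*k^3 - 4.52*k^2 + 2.37*k - 1.95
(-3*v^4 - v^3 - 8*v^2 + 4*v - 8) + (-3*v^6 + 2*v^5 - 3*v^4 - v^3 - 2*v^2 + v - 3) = -3*v^6 + 2*v^5 - 6*v^4 - 2*v^3 - 10*v^2 + 5*v - 11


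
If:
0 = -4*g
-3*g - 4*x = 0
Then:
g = 0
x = 0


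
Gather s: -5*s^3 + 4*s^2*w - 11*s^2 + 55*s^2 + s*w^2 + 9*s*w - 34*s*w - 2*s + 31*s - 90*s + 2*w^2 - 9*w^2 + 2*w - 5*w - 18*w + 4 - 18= -5*s^3 + s^2*(4*w + 44) + s*(w^2 - 25*w - 61) - 7*w^2 - 21*w - 14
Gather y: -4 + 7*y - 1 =7*y - 5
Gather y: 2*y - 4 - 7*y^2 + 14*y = -7*y^2 + 16*y - 4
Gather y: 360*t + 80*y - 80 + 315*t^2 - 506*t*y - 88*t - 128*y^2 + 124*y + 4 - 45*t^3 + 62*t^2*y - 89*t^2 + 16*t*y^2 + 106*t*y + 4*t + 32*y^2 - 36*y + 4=-45*t^3 + 226*t^2 + 276*t + y^2*(16*t - 96) + y*(62*t^2 - 400*t + 168) - 72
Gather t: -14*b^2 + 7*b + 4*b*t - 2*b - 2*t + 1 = -14*b^2 + 5*b + t*(4*b - 2) + 1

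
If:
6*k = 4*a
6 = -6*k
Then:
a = -3/2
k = -1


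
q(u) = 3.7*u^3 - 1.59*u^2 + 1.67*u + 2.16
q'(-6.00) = 420.35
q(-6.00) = -864.30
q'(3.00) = 92.03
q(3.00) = 92.76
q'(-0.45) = 5.35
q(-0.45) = 0.75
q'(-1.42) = 28.57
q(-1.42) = -14.01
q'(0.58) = 3.56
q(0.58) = 3.32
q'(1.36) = 17.88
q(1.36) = 10.80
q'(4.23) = 186.83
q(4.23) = 260.82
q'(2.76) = 77.45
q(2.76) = 72.45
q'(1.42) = 19.54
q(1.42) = 11.92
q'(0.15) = 1.44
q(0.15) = 2.39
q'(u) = 11.1*u^2 - 3.18*u + 1.67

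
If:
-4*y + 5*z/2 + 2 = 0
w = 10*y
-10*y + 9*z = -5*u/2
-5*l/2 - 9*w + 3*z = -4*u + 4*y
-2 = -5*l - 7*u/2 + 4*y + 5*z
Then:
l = -24924/13165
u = 6916/2633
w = 3790/2633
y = 379/2633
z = -1500/2633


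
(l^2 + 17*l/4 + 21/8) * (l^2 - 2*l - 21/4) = l^4 + 9*l^3/4 - 89*l^2/8 - 441*l/16 - 441/32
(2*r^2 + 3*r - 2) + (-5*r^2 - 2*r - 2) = -3*r^2 + r - 4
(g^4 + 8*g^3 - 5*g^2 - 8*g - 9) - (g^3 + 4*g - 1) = g^4 + 7*g^3 - 5*g^2 - 12*g - 8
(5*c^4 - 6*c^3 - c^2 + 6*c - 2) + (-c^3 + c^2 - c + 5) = 5*c^4 - 7*c^3 + 5*c + 3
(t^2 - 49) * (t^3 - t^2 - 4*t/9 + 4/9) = t^5 - t^4 - 445*t^3/9 + 445*t^2/9 + 196*t/9 - 196/9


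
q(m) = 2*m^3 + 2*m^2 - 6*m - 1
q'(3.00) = 60.00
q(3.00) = 53.00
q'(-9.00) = 444.00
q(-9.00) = -1243.00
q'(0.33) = -4.03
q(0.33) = -2.69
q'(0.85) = 1.74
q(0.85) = -3.43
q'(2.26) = 33.69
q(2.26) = 18.74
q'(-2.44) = 19.96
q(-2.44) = -3.51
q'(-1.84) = 6.95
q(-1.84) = 4.35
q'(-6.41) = 214.89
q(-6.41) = -407.11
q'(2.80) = 52.24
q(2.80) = 41.78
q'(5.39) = 189.87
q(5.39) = 337.95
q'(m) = 6*m^2 + 4*m - 6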